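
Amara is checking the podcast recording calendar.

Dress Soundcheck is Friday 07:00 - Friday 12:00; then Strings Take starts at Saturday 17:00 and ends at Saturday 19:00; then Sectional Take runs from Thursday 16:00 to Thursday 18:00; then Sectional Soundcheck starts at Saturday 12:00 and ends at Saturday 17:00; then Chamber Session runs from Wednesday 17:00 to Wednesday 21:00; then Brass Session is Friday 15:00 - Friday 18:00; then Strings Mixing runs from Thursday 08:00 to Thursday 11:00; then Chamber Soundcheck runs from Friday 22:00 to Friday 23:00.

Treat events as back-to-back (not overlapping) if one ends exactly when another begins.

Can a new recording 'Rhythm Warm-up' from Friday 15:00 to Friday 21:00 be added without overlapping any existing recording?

Chamber Session: ends Wednesday 21:00 at or before Rhythm Warm-up starts Friday 15:00 → clear.
Strings Mixing: ends Thursday 11:00 at or before Rhythm Warm-up starts Friday 15:00 → clear.
Sectional Take: ends Thursday 18:00 at or before Rhythm Warm-up starts Friday 15:00 → clear.
Dress Soundcheck: ends Friday 12:00 at or before Rhythm Warm-up starts Friday 15:00 → clear.
Brass Session: starts Friday 15:00 before Rhythm Warm-up ends Friday 21:00, and ends Friday 18:00 after Rhythm Warm-up starts Friday 15:00 → overlap.
Chamber Soundcheck: starts Friday 22:00 at or after Rhythm Warm-up ends Friday 21:00 → clear.
Sectional Soundcheck: starts Saturday 12:00 at or after Rhythm Warm-up ends Friday 21:00 → clear.
Strings Take: starts Saturday 17:00 at or after Rhythm Warm-up ends Friday 21:00 → clear.
Rhythm Warm-up overlaps Brass Session.

No — it overlaps Brass Session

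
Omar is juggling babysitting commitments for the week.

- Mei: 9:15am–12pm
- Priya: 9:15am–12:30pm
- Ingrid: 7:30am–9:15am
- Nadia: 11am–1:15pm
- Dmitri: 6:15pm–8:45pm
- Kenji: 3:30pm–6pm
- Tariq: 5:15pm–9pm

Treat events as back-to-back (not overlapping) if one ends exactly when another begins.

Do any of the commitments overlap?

Yes

Check each pair: they overlap iff neither finishes before the other starts.
Sorted by start: Ingrid, Priya, Mei, Nadia, Kenji, Tariq, Dmitri.
Priya starts exactly when Ingrid ends (back-to-back, no overlap), so nothing later overlaps Ingrid either.
Mei starts before Priya ends → Priya and Mei overlap.
That's a conflict, so the schedule is not conflict-free.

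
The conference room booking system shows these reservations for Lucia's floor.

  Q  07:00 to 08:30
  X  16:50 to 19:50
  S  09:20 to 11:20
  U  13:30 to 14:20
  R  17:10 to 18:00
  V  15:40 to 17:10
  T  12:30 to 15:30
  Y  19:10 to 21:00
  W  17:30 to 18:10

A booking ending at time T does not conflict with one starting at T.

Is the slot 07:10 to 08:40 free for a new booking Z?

Q: starts 07:00 before Z ends 08:40, and ends 08:30 after Z starts 07:10 → overlap.
S: starts 09:20 at or after Z ends 08:40 → clear.
T: starts 12:30 at or after Z ends 08:40 → clear.
U: starts 13:30 at or after Z ends 08:40 → clear.
V: starts 15:40 at or after Z ends 08:40 → clear.
X: starts 16:50 at or after Z ends 08:40 → clear.
R: starts 17:10 at or after Z ends 08:40 → clear.
W: starts 17:30 at or after Z ends 08:40 → clear.
Y: starts 19:10 at or after Z ends 08:40 → clear.
Z overlaps Q.

No — it overlaps Q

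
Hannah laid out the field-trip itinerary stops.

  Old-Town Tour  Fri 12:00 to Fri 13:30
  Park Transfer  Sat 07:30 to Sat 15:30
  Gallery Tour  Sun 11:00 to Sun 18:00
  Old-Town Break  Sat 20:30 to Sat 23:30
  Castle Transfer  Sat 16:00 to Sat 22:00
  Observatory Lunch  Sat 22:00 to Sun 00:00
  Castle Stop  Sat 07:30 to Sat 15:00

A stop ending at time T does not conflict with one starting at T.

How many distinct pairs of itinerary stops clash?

Sorted by start: Old-Town Tour, Castle Stop, Park Transfer, Castle Transfer, Old-Town Break, Observatory Lunch, Gallery Tour.
Castle Stop starts after Old-Town Tour ends, so nothing later overlaps Old-Town Tour either.
Park Transfer starts before Castle Stop ends → Castle Stop and Park Transfer overlap.
Castle Transfer starts after Castle Stop ends, so nothing later overlaps Castle Stop either.
Castle Transfer starts after Park Transfer ends, so nothing later overlaps Park Transfer either.
Old-Town Break starts before Castle Transfer ends → Castle Transfer and Old-Town Break overlap.
Observatory Lunch starts exactly when Castle Transfer ends (back-to-back, no overlap), so nothing later overlaps Castle Transfer either.
Observatory Lunch starts before Old-Town Break ends → Old-Town Break and Observatory Lunch overlap.
Gallery Tour starts after Old-Town Break ends.
Gallery Tour starts after Observatory Lunch ends.
Overlapping pairs: Castle Stop & Park Transfer, Castle Transfer & Old-Town Break, Observatory Lunch & Old-Town Break — 3 in total.

3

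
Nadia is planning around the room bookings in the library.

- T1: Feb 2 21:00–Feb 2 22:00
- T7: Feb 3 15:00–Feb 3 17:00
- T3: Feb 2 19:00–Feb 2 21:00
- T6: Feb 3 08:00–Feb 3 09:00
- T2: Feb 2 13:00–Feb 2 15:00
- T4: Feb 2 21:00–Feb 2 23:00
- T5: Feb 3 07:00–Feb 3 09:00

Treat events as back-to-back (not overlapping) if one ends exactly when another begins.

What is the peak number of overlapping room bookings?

Sort all start/end points and keep a running count:
Feb 2 13:00 start T2 → 1
Feb 2 15:00 end T2 → 0
Feb 2 19:00 start T3 → 1
Feb 2 21:00 end T3 → 0
Feb 2 21:00 start T1 → 1
Feb 2 21:00 start T4 → 2
Feb 2 22:00 end T1 → 1
Feb 2 23:00 end T4 → 0
Feb 3 07:00 start T5 → 1
Feb 3 08:00 start T6 → 2
Feb 3 09:00 end T5 → 1
Feb 3 09:00 end T6 → 0
Feb 3 15:00 start T7 → 1
Feb 3 17:00 end T7 → 0
Peak is 2, at Feb 2 21:00 (T1, T4).

2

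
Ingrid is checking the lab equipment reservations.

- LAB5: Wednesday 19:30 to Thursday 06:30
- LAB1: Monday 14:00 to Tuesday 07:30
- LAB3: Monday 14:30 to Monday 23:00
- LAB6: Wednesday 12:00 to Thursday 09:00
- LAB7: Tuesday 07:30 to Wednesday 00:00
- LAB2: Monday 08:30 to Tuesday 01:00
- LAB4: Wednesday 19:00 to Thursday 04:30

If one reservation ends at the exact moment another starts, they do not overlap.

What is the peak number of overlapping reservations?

Sweep the timeline, counting +1 at each start and −1 at each end (ends before starts at a tie):
Monday 08:30 start LAB2 → 1
Monday 14:00 start LAB1 → 2
Monday 14:30 start LAB3 → 3
Monday 23:00 end LAB3 → 2
Tuesday 01:00 end LAB2 → 1
Tuesday 07:30 end LAB1 → 0
Tuesday 07:30 start LAB7 → 1
Wednesday 00:00 end LAB7 → 0
Wednesday 12:00 start LAB6 → 1
Wednesday 19:00 start LAB4 → 2
Wednesday 19:30 start LAB5 → 3
Thursday 04:30 end LAB4 → 2
Thursday 06:30 end LAB5 → 1
Thursday 09:00 end LAB6 → 0
Peak is 3, at Monday 14:30 (LAB1, LAB2, LAB3).

3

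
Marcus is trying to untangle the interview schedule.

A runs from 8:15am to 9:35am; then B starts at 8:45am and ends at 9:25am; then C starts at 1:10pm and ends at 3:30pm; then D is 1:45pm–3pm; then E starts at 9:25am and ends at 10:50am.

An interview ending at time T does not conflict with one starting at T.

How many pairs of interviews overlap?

Check each pair: they overlap iff neither finishes before the other starts.
Sorted by start: A, B, E, C, D.
B starts before A ends → A and B overlap.
E starts before A ends → A and E overlap.
C starts after A ends, so A has no further overlaps.
E starts exactly when B ends (back-to-back, no overlap), so B has no further overlaps.
C starts after E ends, so E has no further overlaps.
D starts before C ends → C and D overlap.
Overlapping pairs: A & B, A & E, C & D — 3 in total.

3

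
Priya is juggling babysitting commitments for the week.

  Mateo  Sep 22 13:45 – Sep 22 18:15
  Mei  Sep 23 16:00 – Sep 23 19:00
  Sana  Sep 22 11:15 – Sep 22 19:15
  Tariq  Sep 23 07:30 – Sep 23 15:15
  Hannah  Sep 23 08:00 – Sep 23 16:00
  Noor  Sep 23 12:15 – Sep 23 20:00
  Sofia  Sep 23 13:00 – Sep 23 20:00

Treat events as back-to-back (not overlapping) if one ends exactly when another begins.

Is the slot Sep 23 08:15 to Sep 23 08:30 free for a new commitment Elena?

No — it overlaps Hannah, Tariq

Sana: ends Sep 22 19:15 at or before Elena starts Sep 23 08:15 → clear.
Mateo: ends Sep 22 18:15 at or before Elena starts Sep 23 08:15 → clear.
Tariq: starts Sep 23 07:30 before Elena ends Sep 23 08:30, and ends Sep 23 15:15 after Elena starts Sep 23 08:15 → overlap.
Hannah: starts Sep 23 08:00 before Elena ends Sep 23 08:30, and ends Sep 23 16:00 after Elena starts Sep 23 08:15 → overlap.
Noor: starts Sep 23 12:15 at or after Elena ends Sep 23 08:30 → clear.
Sofia: starts Sep 23 13:00 at or after Elena ends Sep 23 08:30 → clear.
Mei: starts Sep 23 16:00 at or after Elena ends Sep 23 08:30 → clear.
Elena overlaps Tariq, Hannah.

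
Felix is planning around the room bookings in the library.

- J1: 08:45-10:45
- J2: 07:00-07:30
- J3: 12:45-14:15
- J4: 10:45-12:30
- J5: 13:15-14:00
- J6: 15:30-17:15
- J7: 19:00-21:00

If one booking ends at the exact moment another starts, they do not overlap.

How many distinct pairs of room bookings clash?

1

Two intervals overlap when each starts before the other ends.
Sorted by start: J2, J1, J4, J3, J5, J6, J7.
J1 starts after J2 ends, so nothing later overlaps J2 either.
J4 starts exactly when J1 ends (back-to-back, no overlap), so nothing later overlaps J1 either.
J3 starts after J4 ends, so nothing later overlaps J4 either.
J5 starts before J3 ends → J3 and J5 overlap.
J6 starts after J3 ends, so nothing later overlaps J3 either.
J6 starts after J5 ends, so nothing later overlaps J5 either.
J7 starts after J6 ends.
Overlapping pairs: J3 & J5 — 1 in total.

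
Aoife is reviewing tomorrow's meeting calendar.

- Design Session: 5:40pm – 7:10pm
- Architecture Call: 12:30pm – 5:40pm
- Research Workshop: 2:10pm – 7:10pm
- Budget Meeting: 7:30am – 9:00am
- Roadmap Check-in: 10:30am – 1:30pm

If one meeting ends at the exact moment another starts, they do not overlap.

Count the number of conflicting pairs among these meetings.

3

Two intervals overlap when each starts before the other ends.
Sorted by start: Budget Meeting, Roadmap Check-in, Architecture Call, Research Workshop, Design Session.
Roadmap Check-in starts after Budget Meeting ends — done with Budget Meeting.
Architecture Call starts before Roadmap Check-in ends → Roadmap Check-in and Architecture Call overlap.
Research Workshop starts after Roadmap Check-in ends — done with Roadmap Check-in.
Research Workshop starts before Architecture Call ends → Architecture Call and Research Workshop overlap.
Design Session starts exactly when Architecture Call ends (back-to-back, no overlap).
Design Session starts before Research Workshop ends → Research Workshop and Design Session overlap.
Overlapping pairs: Architecture Call & Research Workshop, Architecture Call & Roadmap Check-in, Design Session & Research Workshop — 3 in total.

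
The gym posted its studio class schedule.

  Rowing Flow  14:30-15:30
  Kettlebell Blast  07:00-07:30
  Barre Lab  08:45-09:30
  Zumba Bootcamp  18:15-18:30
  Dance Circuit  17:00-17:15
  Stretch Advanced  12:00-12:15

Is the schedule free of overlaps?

Yes

Sorted by start: Kettlebell Blast, Barre Lab, Stretch Advanced, Rowing Flow, Dance Circuit, Zumba Bootcamp.
Barre Lab starts after Kettlebell Blast ends, so Kettlebell Blast has no further overlaps.
Stretch Advanced starts after Barre Lab ends, so Barre Lab has no further overlaps.
Rowing Flow starts after Stretch Advanced ends, so Stretch Advanced has no further overlaps.
Dance Circuit starts after Rowing Flow ends, so Rowing Flow has no further overlaps.
Zumba Bootcamp starts after Dance Circuit ends.
Every pair is clear; the schedule has no overlaps.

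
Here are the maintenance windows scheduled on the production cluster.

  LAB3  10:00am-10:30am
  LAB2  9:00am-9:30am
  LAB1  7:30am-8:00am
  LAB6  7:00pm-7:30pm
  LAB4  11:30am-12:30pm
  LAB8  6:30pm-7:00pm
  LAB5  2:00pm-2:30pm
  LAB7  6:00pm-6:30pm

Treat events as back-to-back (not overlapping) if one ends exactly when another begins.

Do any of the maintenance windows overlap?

No

Sorted by start: LAB1, LAB2, LAB3, LAB4, LAB5, LAB7, LAB8, LAB6.
LAB2 starts after LAB1 ends, so nothing later overlaps LAB1 either.
LAB3 starts after LAB2 ends, so nothing later overlaps LAB2 either.
LAB4 starts after LAB3 ends, so nothing later overlaps LAB3 either.
LAB5 starts after LAB4 ends, so nothing later overlaps LAB4 either.
LAB7 starts after LAB5 ends, so nothing later overlaps LAB5 either.
LAB8 starts exactly when LAB7 ends (back-to-back, no overlap), so nothing later overlaps LAB7 either.
LAB6 starts exactly when LAB8 ends (back-to-back, no overlap).
Every pair is clear; the schedule has no overlaps.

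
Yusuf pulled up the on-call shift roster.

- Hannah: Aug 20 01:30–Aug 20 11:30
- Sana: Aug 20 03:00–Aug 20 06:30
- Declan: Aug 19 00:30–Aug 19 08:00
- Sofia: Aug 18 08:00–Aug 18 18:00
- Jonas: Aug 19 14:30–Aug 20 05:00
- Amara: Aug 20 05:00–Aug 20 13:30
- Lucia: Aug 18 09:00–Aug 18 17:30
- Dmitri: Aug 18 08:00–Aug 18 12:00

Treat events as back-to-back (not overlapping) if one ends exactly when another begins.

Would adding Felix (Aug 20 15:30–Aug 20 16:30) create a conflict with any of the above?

Dmitri: ends Aug 18 12:00 at or before Felix starts Aug 20 15:30 → clear.
Sofia: ends Aug 18 18:00 at or before Felix starts Aug 20 15:30 → clear.
Lucia: ends Aug 18 17:30 at or before Felix starts Aug 20 15:30 → clear.
Declan: ends Aug 19 08:00 at or before Felix starts Aug 20 15:30 → clear.
Jonas: ends Aug 20 05:00 at or before Felix starts Aug 20 15:30 → clear.
Hannah: ends Aug 20 11:30 at or before Felix starts Aug 20 15:30 → clear.
Sana: ends Aug 20 06:30 at or before Felix starts Aug 20 15:30 → clear.
Amara: ends Aug 20 13:30 at or before Felix starts Aug 20 15:30 → clear.

No — it doesn't clash with anything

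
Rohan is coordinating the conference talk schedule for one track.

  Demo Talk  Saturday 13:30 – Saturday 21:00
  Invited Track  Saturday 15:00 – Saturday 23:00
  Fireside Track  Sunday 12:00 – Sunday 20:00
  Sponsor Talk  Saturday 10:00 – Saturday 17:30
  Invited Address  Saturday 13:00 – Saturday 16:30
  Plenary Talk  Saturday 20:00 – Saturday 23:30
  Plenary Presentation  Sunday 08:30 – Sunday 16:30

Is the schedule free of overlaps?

No

Sorted by start: Sponsor Talk, Invited Address, Demo Talk, Invited Track, Plenary Talk, Plenary Presentation, Fireside Track.
Invited Address starts before Sponsor Talk ends → Sponsor Talk and Invited Address overlap.
That's a conflict, so the schedule is not conflict-free.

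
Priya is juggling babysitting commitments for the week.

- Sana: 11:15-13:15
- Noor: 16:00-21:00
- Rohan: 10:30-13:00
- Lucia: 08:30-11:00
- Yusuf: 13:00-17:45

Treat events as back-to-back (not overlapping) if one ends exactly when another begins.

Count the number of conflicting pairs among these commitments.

Sorted by start: Lucia, Rohan, Sana, Yusuf, Noor.
Rohan starts before Lucia ends → Lucia and Rohan overlap.
Sana starts after Lucia ends; Lucia is clear from here.
Sana starts before Rohan ends → Rohan and Sana overlap.
Yusuf starts exactly when Rohan ends (back-to-back, no overlap); Rohan is clear from here.
Yusuf starts before Sana ends → Sana and Yusuf overlap.
Noor starts after Sana ends.
Noor starts before Yusuf ends → Yusuf and Noor overlap.
Overlapping pairs: Lucia & Rohan, Noor & Yusuf, Rohan & Sana, Sana & Yusuf — 4 in total.

4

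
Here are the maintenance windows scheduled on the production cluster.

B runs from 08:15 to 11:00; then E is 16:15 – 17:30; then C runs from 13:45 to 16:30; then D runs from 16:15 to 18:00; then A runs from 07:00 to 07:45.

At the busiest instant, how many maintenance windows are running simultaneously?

Walk through starts and ends in time order (an end at T is processed before a start at T):
07:00 start A → 1
07:45 end A → 0
08:15 start B → 1
11:00 end B → 0
13:45 start C → 1
16:15 start D → 2
16:15 start E → 3
16:30 end C → 2
17:30 end E → 1
18:00 end D → 0
Peak is 3, at 16:15 (C, D, E).

3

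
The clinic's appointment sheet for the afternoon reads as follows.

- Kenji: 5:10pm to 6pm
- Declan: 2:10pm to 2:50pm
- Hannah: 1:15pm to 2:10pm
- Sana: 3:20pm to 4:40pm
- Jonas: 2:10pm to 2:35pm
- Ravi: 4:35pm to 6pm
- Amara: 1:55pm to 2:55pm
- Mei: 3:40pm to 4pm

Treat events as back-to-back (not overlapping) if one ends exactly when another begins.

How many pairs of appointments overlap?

7

Sorted by start: Hannah, Amara, Jonas, Declan, Sana, Mei, Ravi, Kenji.
Amara starts before Hannah ends → Hannah and Amara overlap.
Jonas starts exactly when Hannah ends (back-to-back, no overlap) — done with Hannah.
Jonas starts before Amara ends → Amara and Jonas overlap.
Declan starts before Amara ends → Amara and Declan overlap.
Sana starts after Amara ends — done with Amara.
Declan starts before Jonas ends → Jonas and Declan overlap.
Sana starts after Jonas ends — done with Jonas.
Sana starts after Declan ends — done with Declan.
Mei starts before Sana ends → Sana and Mei overlap.
Ravi starts before Sana ends → Sana and Ravi overlap.
Kenji starts after Sana ends.
Ravi starts after Mei ends — done with Mei.
Kenji starts before Ravi ends → Ravi and Kenji overlap.
Overlapping pairs: Amara & Declan, Amara & Hannah, Amara & Jonas, Declan & Jonas, Kenji & Ravi, Mei & Sana, Ravi & Sana — 7 in total.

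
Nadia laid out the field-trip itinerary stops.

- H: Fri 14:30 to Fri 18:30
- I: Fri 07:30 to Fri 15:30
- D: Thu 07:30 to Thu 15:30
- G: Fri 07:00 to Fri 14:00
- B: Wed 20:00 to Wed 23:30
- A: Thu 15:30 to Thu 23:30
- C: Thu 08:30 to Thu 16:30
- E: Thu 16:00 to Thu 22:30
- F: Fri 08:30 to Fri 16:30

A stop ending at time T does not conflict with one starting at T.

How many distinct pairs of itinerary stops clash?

9

Sorted by start: B, D, C, A, E, G, I, F, H.
D starts after B ends; B is clear from here.
C starts before D ends → D and C overlap.
A starts exactly when D ends (back-to-back, no overlap); D is clear from here.
A starts before C ends → C and A overlap.
E starts before C ends → C and E overlap.
G starts after C ends; C is clear from here.
E starts before A ends → A and E overlap.
G starts after A ends; A is clear from here.
G starts after E ends; E is clear from here.
I starts before G ends → G and I overlap.
F starts before G ends → G and F overlap.
H starts after G ends.
F starts before I ends → I and F overlap.
H starts before I ends → I and H overlap.
H starts before F ends → F and H overlap.
Overlapping pairs: A & C, A & E, C & D, C & E, F & G, F & H, F & I, G & I, H & I — 9 in total.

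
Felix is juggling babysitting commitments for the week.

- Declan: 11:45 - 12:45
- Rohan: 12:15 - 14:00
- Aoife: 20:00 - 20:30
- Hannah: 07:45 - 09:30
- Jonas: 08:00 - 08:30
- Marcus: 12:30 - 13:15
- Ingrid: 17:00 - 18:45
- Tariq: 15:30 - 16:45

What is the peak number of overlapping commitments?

Walk through starts and ends in time order (an end at T is processed before a start at T):
07:45 start Hannah → 1
08:00 start Jonas → 2
08:30 end Jonas → 1
09:30 end Hannah → 0
11:45 start Declan → 1
12:15 start Rohan → 2
12:30 start Marcus → 3
12:45 end Declan → 2
13:15 end Marcus → 1
14:00 end Rohan → 0
15:30 start Tariq → 1
16:45 end Tariq → 0
17:00 start Ingrid → 1
18:45 end Ingrid → 0
20:00 start Aoife → 1
20:30 end Aoife → 0
Peak is 3, at 12:30 (Declan, Marcus, Rohan).

3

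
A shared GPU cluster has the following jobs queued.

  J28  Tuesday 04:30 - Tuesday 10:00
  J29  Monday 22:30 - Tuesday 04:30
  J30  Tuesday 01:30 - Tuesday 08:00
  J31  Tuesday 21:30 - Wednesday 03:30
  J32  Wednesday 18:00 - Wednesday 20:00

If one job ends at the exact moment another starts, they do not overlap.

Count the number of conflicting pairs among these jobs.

Two intervals overlap when each starts before the other ends.
Sorted by start: J29, J30, J28, J31, J32.
J30 starts before J29 ends → J29 and J30 overlap.
J28 starts exactly when J29 ends (back-to-back, no overlap), so nothing later overlaps J29 either.
J28 starts before J30 ends → J30 and J28 overlap.
J31 starts after J30 ends, so nothing later overlaps J30 either.
J31 starts after J28 ends, so nothing later overlaps J28 either.
J32 starts after J31 ends.
Overlapping pairs: J28 & J30, J29 & J30 — 2 in total.

2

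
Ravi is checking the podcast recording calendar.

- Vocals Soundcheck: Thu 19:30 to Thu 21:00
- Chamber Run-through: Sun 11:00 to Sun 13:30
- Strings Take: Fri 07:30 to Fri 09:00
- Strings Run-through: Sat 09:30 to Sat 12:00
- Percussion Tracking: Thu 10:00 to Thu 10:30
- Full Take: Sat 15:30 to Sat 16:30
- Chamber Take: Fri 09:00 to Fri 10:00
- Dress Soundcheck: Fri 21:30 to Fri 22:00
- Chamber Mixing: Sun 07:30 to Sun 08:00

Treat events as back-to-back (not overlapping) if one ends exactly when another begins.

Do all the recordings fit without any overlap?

Sorted by start: Percussion Tracking, Vocals Soundcheck, Strings Take, Chamber Take, Dress Soundcheck, Strings Run-through, Full Take, Chamber Mixing, Chamber Run-through.
Vocals Soundcheck starts after Percussion Tracking ends — done with Percussion Tracking.
Strings Take starts after Vocals Soundcheck ends — done with Vocals Soundcheck.
Chamber Take starts exactly when Strings Take ends (back-to-back, no overlap) — done with Strings Take.
Dress Soundcheck starts after Chamber Take ends — done with Chamber Take.
Strings Run-through starts after Dress Soundcheck ends — done with Dress Soundcheck.
Full Take starts after Strings Run-through ends — done with Strings Run-through.
Chamber Mixing starts after Full Take ends — done with Full Take.
Chamber Run-through starts after Chamber Mixing ends.
Every pair is clear; the schedule has no overlaps.

Yes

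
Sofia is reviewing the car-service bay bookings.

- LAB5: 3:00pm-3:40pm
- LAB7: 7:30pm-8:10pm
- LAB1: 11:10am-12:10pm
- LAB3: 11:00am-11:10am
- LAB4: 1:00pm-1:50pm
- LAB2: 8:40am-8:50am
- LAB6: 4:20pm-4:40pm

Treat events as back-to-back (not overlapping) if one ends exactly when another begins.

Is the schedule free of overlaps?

Sorted by start: LAB2, LAB3, LAB1, LAB4, LAB5, LAB6, LAB7.
LAB3 starts after LAB2 ends; LAB2 is clear from here.
LAB1 starts exactly when LAB3 ends (back-to-back, no overlap); LAB3 is clear from here.
LAB4 starts after LAB1 ends; LAB1 is clear from here.
LAB5 starts after LAB4 ends; LAB4 is clear from here.
LAB6 starts after LAB5 ends; LAB5 is clear from here.
LAB7 starts after LAB6 ends.
Every pair is clear; the schedule has no overlaps.

Yes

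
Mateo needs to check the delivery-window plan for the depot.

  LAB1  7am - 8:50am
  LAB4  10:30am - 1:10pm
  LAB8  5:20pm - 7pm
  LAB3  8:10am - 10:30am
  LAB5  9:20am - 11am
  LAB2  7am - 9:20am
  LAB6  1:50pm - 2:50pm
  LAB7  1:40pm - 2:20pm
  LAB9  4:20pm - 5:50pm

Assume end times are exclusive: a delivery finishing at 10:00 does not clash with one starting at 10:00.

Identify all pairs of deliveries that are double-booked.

Two intervals overlap when each starts before the other ends.
Sorted by start: LAB1, LAB2, LAB3, LAB5, LAB4, LAB7, LAB6, LAB9, LAB8.
LAB2 starts before LAB1 ends → LAB1 and LAB2 overlap.
LAB3 starts before LAB1 ends → LAB1 and LAB3 overlap.
LAB5 starts after LAB1 ends, so LAB1 has no further overlaps.
LAB3 starts before LAB2 ends → LAB2 and LAB3 overlap.
LAB5 starts exactly when LAB2 ends (back-to-back, no overlap), so LAB2 has no further overlaps.
LAB5 starts before LAB3 ends → LAB3 and LAB5 overlap.
LAB4 starts exactly when LAB3 ends (back-to-back, no overlap), so LAB3 has no further overlaps.
LAB4 starts before LAB5 ends → LAB5 and LAB4 overlap.
LAB7 starts after LAB5 ends, so LAB5 has no further overlaps.
LAB7 starts after LAB4 ends, so LAB4 has no further overlaps.
LAB6 starts before LAB7 ends → LAB7 and LAB6 overlap.
LAB9 starts after LAB7 ends, so LAB7 has no further overlaps.
LAB9 starts after LAB6 ends, so LAB6 has no further overlaps.
LAB8 starts before LAB9 ends → LAB9 and LAB8 overlap.

LAB1 & LAB2, LAB1 & LAB3, LAB2 & LAB3, LAB3 & LAB5, LAB4 & LAB5, LAB6 & LAB7, LAB8 & LAB9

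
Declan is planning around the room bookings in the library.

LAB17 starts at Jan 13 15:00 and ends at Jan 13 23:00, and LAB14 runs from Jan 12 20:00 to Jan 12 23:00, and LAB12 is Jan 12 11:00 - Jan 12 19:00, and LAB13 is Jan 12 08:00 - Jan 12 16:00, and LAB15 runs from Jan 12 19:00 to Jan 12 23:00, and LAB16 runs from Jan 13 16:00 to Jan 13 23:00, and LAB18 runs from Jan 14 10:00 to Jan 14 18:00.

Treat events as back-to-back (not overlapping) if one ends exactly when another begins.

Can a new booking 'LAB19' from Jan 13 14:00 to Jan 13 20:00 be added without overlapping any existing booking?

No — it overlaps LAB16, LAB17

LAB13: ends Jan 12 16:00 at or before LAB19 starts Jan 13 14:00 → clear.
LAB12: ends Jan 12 19:00 at or before LAB19 starts Jan 13 14:00 → clear.
LAB15: ends Jan 12 23:00 at or before LAB19 starts Jan 13 14:00 → clear.
LAB14: ends Jan 12 23:00 at or before LAB19 starts Jan 13 14:00 → clear.
LAB17: starts Jan 13 15:00 before LAB19 ends Jan 13 20:00, and ends Jan 13 23:00 after LAB19 starts Jan 13 14:00 → overlap.
LAB16: starts Jan 13 16:00 before LAB19 ends Jan 13 20:00, and ends Jan 13 23:00 after LAB19 starts Jan 13 14:00 → overlap.
LAB18: starts Jan 14 10:00 at or after LAB19 ends Jan 13 20:00 → clear.
LAB19 overlaps LAB16, LAB17.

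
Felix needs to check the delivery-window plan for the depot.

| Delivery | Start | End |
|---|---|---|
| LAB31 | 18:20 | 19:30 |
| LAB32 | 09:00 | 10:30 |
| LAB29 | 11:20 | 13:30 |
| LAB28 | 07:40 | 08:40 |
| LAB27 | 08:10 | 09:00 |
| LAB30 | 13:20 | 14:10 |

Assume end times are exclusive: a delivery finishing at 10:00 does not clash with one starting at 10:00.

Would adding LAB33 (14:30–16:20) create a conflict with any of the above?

LAB28: ends 08:40 at or before LAB33 starts 14:30 → clear.
LAB27: ends 09:00 at or before LAB33 starts 14:30 → clear.
LAB32: ends 10:30 at or before LAB33 starts 14:30 → clear.
LAB29: ends 13:30 at or before LAB33 starts 14:30 → clear.
LAB30: ends 14:10 at or before LAB33 starts 14:30 → clear.
LAB31: starts 18:20 at or after LAB33 ends 16:20 → clear.

No — it doesn't clash with anything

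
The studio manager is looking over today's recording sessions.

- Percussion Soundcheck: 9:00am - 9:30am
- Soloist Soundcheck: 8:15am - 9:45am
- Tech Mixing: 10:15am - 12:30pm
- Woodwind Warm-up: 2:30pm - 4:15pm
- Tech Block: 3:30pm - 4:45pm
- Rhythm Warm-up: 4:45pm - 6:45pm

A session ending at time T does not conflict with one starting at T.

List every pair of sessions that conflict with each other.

Percussion Soundcheck & Soloist Soundcheck, Tech Block & Woodwind Warm-up

Sorted by start: Soloist Soundcheck, Percussion Soundcheck, Tech Mixing, Woodwind Warm-up, Tech Block, Rhythm Warm-up.
Percussion Soundcheck starts before Soloist Soundcheck ends → Soloist Soundcheck and Percussion Soundcheck overlap.
Tech Mixing starts after Soloist Soundcheck ends, so nothing later overlaps Soloist Soundcheck either.
Tech Mixing starts after Percussion Soundcheck ends, so nothing later overlaps Percussion Soundcheck either.
Woodwind Warm-up starts after Tech Mixing ends, so nothing later overlaps Tech Mixing either.
Tech Block starts before Woodwind Warm-up ends → Woodwind Warm-up and Tech Block overlap.
Rhythm Warm-up starts after Woodwind Warm-up ends.
Rhythm Warm-up starts exactly when Tech Block ends (back-to-back, no overlap).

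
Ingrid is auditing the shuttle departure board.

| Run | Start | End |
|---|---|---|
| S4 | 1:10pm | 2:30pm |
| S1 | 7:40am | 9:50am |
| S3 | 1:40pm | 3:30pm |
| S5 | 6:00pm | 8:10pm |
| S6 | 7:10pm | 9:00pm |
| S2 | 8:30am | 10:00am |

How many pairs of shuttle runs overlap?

Two intervals overlap when each starts before the other ends.
Sorted by start: S1, S2, S4, S3, S5, S6.
S2 starts before S1 ends → S1 and S2 overlap.
S4 starts after S1 ends, so nothing later overlaps S1 either.
S4 starts after S2 ends, so nothing later overlaps S2 either.
S3 starts before S4 ends → S4 and S3 overlap.
S5 starts after S4 ends, so nothing later overlaps S4 either.
S5 starts after S3 ends, so nothing later overlaps S3 either.
S6 starts before S5 ends → S5 and S6 overlap.
Overlapping pairs: S1 & S2, S3 & S4, S5 & S6 — 3 in total.

3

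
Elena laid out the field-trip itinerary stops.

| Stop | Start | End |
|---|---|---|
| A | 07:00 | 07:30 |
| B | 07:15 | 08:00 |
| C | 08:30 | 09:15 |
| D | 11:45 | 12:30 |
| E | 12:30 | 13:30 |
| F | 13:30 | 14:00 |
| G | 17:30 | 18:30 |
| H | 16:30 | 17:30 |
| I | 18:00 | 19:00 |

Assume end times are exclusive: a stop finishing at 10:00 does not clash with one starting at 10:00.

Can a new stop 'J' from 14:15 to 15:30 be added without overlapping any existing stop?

Yes — the slot is free

A: ends 07:30 at or before J starts 14:15 → clear.
B: ends 08:00 at or before J starts 14:15 → clear.
C: ends 09:15 at or before J starts 14:15 → clear.
D: ends 12:30 at or before J starts 14:15 → clear.
E: ends 13:30 at or before J starts 14:15 → clear.
F: ends 14:00 at or before J starts 14:15 → clear.
H: starts 16:30 at or after J ends 15:30 → clear.
G: starts 17:30 at or after J ends 15:30 → clear.
I: starts 18:00 at or after J ends 15:30 → clear.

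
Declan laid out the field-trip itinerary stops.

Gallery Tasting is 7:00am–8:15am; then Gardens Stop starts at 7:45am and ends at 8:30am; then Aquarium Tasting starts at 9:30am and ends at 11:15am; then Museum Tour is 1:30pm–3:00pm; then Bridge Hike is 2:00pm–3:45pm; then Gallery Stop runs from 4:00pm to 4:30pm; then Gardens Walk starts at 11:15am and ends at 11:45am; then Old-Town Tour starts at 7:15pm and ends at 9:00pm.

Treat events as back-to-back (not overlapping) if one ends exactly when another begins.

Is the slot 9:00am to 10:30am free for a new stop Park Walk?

No — it overlaps Aquarium Tasting

Gallery Tasting: ends 8:15am at or before Park Walk starts 9:00am → clear.
Gardens Stop: ends 8:30am at or before Park Walk starts 9:00am → clear.
Aquarium Tasting: starts 9:30am before Park Walk ends 10:30am, and ends 11:15am after Park Walk starts 9:00am → overlap.
Gardens Walk: starts 11:15am at or after Park Walk ends 10:30am → clear.
Museum Tour: starts 1:30pm at or after Park Walk ends 10:30am → clear.
Bridge Hike: starts 2:00pm at or after Park Walk ends 10:30am → clear.
Gallery Stop: starts 4:00pm at or after Park Walk ends 10:30am → clear.
Old-Town Tour: starts 7:15pm at or after Park Walk ends 10:30am → clear.
Park Walk overlaps Aquarium Tasting.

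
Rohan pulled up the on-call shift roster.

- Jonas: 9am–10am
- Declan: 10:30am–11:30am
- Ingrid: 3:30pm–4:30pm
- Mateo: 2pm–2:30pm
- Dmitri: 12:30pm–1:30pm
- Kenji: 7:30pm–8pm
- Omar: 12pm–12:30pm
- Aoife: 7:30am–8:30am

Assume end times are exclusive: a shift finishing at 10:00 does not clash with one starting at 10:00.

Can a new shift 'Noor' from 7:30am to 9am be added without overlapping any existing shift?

No — it overlaps Aoife

Aoife: starts 7:30am before Noor ends 9am, and ends 8:30am after Noor starts 7:30am → overlap.
Jonas: starts 9am at or after Noor ends 9am → clear.
Declan: starts 10:30am at or after Noor ends 9am → clear.
Omar: starts 12pm at or after Noor ends 9am → clear.
Dmitri: starts 12:30pm at or after Noor ends 9am → clear.
Mateo: starts 2pm at or after Noor ends 9am → clear.
Ingrid: starts 3:30pm at or after Noor ends 9am → clear.
Kenji: starts 7:30pm at or after Noor ends 9am → clear.
Noor overlaps Aoife.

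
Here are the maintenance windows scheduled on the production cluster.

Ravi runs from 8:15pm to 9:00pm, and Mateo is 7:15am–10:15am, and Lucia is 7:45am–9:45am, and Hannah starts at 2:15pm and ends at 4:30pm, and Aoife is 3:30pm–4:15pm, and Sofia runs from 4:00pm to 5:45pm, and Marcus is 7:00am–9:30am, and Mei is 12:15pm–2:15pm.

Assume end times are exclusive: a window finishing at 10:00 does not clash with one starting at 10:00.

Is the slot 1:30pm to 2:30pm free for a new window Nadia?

No — it overlaps Hannah, Mei

Marcus: ends 9:30am at or before Nadia starts 1:30pm → clear.
Mateo: ends 10:15am at or before Nadia starts 1:30pm → clear.
Lucia: ends 9:45am at or before Nadia starts 1:30pm → clear.
Mei: starts 12:15pm before Nadia ends 2:30pm, and ends 2:15pm after Nadia starts 1:30pm → overlap.
Hannah: starts 2:15pm before Nadia ends 2:30pm, and ends 4:30pm after Nadia starts 1:30pm → overlap.
Aoife: starts 3:30pm at or after Nadia ends 2:30pm → clear.
Sofia: starts 4:00pm at or after Nadia ends 2:30pm → clear.
Ravi: starts 8:15pm at or after Nadia ends 2:30pm → clear.
Nadia overlaps Mei, Hannah.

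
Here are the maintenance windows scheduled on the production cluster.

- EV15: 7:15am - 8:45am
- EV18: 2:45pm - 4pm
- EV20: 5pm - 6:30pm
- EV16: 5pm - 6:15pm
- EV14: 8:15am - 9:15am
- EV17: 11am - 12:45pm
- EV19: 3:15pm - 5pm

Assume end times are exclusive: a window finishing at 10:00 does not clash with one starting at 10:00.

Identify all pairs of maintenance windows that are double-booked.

EV14 & EV15, EV16 & EV20, EV18 & EV19

Sorted by start: EV15, EV14, EV17, EV18, EV19, EV16, EV20.
EV14 starts before EV15 ends → EV15 and EV14 overlap.
EV17 starts after EV15 ends, so nothing later overlaps EV15 either.
EV17 starts after EV14 ends, so nothing later overlaps EV14 either.
EV18 starts after EV17 ends, so nothing later overlaps EV17 either.
EV19 starts before EV18 ends → EV18 and EV19 overlap.
EV16 starts after EV18 ends, so nothing later overlaps EV18 either.
EV16 starts exactly when EV19 ends (back-to-back, no overlap), so nothing later overlaps EV19 either.
EV20 starts before EV16 ends → EV16 and EV20 overlap.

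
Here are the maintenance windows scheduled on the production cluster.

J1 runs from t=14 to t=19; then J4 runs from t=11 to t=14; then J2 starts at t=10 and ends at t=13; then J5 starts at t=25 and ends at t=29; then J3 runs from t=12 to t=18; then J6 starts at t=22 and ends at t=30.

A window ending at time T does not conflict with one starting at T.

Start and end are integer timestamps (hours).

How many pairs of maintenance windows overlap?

5

Check each pair: they overlap iff neither finishes before the other starts.
Sorted by start: J2, J4, J3, J1, J6, J5.
J4 starts before J2 ends → J2 and J4 overlap.
J3 starts before J2 ends → J2 and J3 overlap.
J1 starts after J2 ends, so J2 has no further overlaps.
J3 starts before J4 ends → J4 and J3 overlap.
J1 starts exactly when J4 ends (back-to-back, no overlap), so J4 has no further overlaps.
J1 starts before J3 ends → J3 and J1 overlap.
J6 starts after J3 ends, so J3 has no further overlaps.
J6 starts after J1 ends, so J1 has no further overlaps.
J5 starts before J6 ends → J6 and J5 overlap.
Overlapping pairs: J1 & J3, J2 & J3, J2 & J4, J3 & J4, J5 & J6 — 5 in total.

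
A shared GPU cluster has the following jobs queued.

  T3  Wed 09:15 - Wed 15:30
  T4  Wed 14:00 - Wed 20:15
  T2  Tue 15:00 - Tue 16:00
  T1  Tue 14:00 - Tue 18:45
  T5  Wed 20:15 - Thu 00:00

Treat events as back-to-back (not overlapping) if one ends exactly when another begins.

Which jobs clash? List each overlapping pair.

T1 & T2, T3 & T4

Check each pair: they overlap iff neither finishes before the other starts.
Sorted by start: T1, T2, T3, T4, T5.
T2 starts before T1 ends → T1 and T2 overlap.
T3 starts after T1 ends, so T1 has no further overlaps.
T3 starts after T2 ends, so T2 has no further overlaps.
T4 starts before T3 ends → T3 and T4 overlap.
T5 starts after T3 ends.
T5 starts exactly when T4 ends (back-to-back, no overlap).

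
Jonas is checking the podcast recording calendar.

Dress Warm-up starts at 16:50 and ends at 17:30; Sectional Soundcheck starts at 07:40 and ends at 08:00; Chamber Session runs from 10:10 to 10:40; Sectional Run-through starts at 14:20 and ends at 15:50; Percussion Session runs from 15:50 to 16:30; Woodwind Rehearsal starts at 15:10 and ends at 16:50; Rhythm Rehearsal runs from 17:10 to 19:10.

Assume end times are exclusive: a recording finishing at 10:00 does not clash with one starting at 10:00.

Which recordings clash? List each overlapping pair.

Dress Warm-up & Rhythm Rehearsal, Percussion Session & Woodwind Rehearsal, Sectional Run-through & Woodwind Rehearsal

Sorted by start: Sectional Soundcheck, Chamber Session, Sectional Run-through, Woodwind Rehearsal, Percussion Session, Dress Warm-up, Rhythm Rehearsal.
Chamber Session starts after Sectional Soundcheck ends — done with Sectional Soundcheck.
Sectional Run-through starts after Chamber Session ends — done with Chamber Session.
Woodwind Rehearsal starts before Sectional Run-through ends → Sectional Run-through and Woodwind Rehearsal overlap.
Percussion Session starts exactly when Sectional Run-through ends (back-to-back, no overlap) — done with Sectional Run-through.
Percussion Session starts before Woodwind Rehearsal ends → Woodwind Rehearsal and Percussion Session overlap.
Dress Warm-up starts exactly when Woodwind Rehearsal ends (back-to-back, no overlap) — done with Woodwind Rehearsal.
Dress Warm-up starts after Percussion Session ends — done with Percussion Session.
Rhythm Rehearsal starts before Dress Warm-up ends → Dress Warm-up and Rhythm Rehearsal overlap.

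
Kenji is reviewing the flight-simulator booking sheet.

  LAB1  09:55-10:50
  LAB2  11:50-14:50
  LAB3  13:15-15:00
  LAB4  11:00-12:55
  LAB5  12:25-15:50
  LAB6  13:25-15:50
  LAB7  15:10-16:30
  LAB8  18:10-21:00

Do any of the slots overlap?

Yes

Sorted by start: LAB1, LAB4, LAB2, LAB5, LAB3, LAB6, LAB7, LAB8.
LAB4 starts after LAB1 ends, so nothing later overlaps LAB1 either.
LAB2 starts before LAB4 ends → LAB4 and LAB2 overlap.
That's a conflict, so the schedule is not conflict-free.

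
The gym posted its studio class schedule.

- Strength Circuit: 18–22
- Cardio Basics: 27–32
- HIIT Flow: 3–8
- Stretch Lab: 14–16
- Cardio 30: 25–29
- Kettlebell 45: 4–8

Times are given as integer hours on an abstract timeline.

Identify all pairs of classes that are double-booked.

Cardio 30 & Cardio Basics, HIIT Flow & Kettlebell 45

Sorted by start: HIIT Flow, Kettlebell 45, Stretch Lab, Strength Circuit, Cardio 30, Cardio Basics.
Kettlebell 45 starts before HIIT Flow ends → HIIT Flow and Kettlebell 45 overlap.
Stretch Lab starts after HIIT Flow ends, so HIIT Flow has no further overlaps.
Stretch Lab starts after Kettlebell 45 ends, so Kettlebell 45 has no further overlaps.
Strength Circuit starts after Stretch Lab ends, so Stretch Lab has no further overlaps.
Cardio 30 starts after Strength Circuit ends, so Strength Circuit has no further overlaps.
Cardio Basics starts before Cardio 30 ends → Cardio 30 and Cardio Basics overlap.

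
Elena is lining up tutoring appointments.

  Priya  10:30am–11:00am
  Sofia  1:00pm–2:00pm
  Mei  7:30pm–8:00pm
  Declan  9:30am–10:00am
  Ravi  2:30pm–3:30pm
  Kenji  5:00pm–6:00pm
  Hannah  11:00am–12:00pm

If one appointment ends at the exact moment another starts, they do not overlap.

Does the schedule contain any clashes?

No

Sorted by start: Declan, Priya, Hannah, Sofia, Ravi, Kenji, Mei.
Priya starts after Declan ends; Declan is clear from here.
Hannah starts exactly when Priya ends (back-to-back, no overlap); Priya is clear from here.
Sofia starts after Hannah ends; Hannah is clear from here.
Ravi starts after Sofia ends; Sofia is clear from here.
Kenji starts after Ravi ends; Ravi is clear from here.
Mei starts after Kenji ends.
Every pair is clear; the schedule has no overlaps.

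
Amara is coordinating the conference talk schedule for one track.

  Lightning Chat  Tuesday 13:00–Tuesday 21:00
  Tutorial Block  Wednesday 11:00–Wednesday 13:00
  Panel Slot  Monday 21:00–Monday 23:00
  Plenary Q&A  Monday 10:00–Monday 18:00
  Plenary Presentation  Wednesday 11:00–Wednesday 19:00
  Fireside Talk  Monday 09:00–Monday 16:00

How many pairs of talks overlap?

Sorted by start: Fireside Talk, Plenary Q&A, Panel Slot, Lightning Chat, Tutorial Block, Plenary Presentation.
Plenary Q&A starts before Fireside Talk ends → Fireside Talk and Plenary Q&A overlap.
Panel Slot starts after Fireside Talk ends, so Fireside Talk has no further overlaps.
Panel Slot starts after Plenary Q&A ends, so Plenary Q&A has no further overlaps.
Lightning Chat starts after Panel Slot ends, so Panel Slot has no further overlaps.
Tutorial Block starts after Lightning Chat ends, so Lightning Chat has no further overlaps.
Plenary Presentation starts before Tutorial Block ends → Tutorial Block and Plenary Presentation overlap.
Overlapping pairs: Fireside Talk & Plenary Q&A, Plenary Presentation & Tutorial Block — 2 in total.

2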